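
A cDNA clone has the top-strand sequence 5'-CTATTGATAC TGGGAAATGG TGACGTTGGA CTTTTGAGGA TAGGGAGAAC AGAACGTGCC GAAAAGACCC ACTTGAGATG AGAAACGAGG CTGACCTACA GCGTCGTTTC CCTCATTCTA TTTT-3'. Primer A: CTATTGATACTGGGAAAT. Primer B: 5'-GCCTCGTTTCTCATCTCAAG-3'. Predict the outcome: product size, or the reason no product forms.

Primer A (CTATTGATACTGGGAAAT) matches the top strand at positions 1–18; it acts as a forward primer.
Primer B's reverse complement is CTTGAGATGAGAAACGAGGC, matching the top strand at positions 72–91; it acts as a reverse primer.
The 3' ends face each other across positions 1–91, giving a 91 bp product.

Yes — a 91 bp product.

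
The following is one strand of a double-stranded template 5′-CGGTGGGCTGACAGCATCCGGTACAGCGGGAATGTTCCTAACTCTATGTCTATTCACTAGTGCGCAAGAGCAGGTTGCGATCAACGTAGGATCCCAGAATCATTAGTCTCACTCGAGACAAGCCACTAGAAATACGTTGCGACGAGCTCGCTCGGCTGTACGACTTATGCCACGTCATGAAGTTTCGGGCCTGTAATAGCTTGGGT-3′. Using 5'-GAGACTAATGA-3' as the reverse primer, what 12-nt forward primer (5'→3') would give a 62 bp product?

5'-TCTATTCACTAG-3'

The reverse primer's reverse complement TCATTAGTCTC matches the template at positions 100–110, so the product ends at position 110.
A 62 bp product then starts at position 110 − 62 + 1 = 49.
The forward primer is identical to the top strand there: TCTATTCACTAG.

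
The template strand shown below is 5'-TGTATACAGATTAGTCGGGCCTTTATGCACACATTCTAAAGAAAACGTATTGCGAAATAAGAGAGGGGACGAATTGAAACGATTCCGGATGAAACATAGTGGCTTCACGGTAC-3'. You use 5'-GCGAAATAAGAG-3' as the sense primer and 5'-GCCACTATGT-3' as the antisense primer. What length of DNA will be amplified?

52 bp

Scanning the template, GCGAAATAAGAG occurs at positions 52–63; this primer anneals to the bottom strand there with its 3' end pointing downstream.
The reverse primer's reverse complement is ACATAGTGGC, which matches the template at positions 94–103.
The product runs from position 52 to position 103, so its length is 103 − 52 + 1 = 52 bp.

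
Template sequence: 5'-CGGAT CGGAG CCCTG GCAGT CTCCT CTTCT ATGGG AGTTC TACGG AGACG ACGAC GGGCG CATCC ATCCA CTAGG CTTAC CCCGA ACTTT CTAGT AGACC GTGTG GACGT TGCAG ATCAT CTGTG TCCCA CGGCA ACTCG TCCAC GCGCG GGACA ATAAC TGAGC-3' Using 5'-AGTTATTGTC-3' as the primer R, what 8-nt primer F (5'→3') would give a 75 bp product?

The reverse primer's reverse complement GACAATAACT matches the template at positions 152–161, so the product ends at position 161.
A 75 bp product then starts at position 161 − 75 + 1 = 87.
The forward primer is identical to the top strand there: CTTTCTAG.

5'-CTTTCTAG-3'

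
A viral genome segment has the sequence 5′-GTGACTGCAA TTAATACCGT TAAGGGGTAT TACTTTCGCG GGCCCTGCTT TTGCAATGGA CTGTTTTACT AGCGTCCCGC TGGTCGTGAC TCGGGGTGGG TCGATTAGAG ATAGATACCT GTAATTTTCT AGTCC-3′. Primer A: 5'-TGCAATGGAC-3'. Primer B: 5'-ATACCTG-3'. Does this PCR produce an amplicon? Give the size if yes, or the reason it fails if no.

No product — both primers anneal to the same strand and extend in the same direction.

Primer A (TGCAATGGAC) matches the top strand at positions 52–61 (3' end points downstream).
Primer B (ATACCTG) also matches the top strand directly, at positions 115–121 — its reverse complement CAGGTAT is not present.
Both primers anneal to the bottom strand with 3' ends pointing the same way, so neither can prime synthesis back toward the other.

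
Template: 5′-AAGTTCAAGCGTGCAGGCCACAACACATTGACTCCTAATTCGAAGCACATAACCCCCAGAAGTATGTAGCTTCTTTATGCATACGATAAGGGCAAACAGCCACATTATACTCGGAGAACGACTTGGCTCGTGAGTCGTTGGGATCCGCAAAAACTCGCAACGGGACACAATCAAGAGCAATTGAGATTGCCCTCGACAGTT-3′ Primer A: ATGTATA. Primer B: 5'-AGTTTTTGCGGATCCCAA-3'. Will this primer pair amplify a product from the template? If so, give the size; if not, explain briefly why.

Primer A (ATGTATA) does not match the top strand, and its reverse complement TATACAT does not match either.
With no annealing site for primer A, no amplification occurs.

No product — primer A has no binding site in the template.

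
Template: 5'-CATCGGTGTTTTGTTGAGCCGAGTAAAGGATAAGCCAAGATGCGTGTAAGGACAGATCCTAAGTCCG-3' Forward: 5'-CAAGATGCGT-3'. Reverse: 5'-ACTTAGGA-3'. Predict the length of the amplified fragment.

Scanning the template, CAAGATGCGT occurs at positions 36–45; this primer anneals to the bottom strand there with its 3' end pointing downstream.
Reverse complement of the reverse primer: TCCTAAGT. This occurs on the top strand at positions 57–64.
Product length = (reverse-primer end) − (forward-primer start) + 1 = 64 − 36 + 1 = 29 bp.

29 bp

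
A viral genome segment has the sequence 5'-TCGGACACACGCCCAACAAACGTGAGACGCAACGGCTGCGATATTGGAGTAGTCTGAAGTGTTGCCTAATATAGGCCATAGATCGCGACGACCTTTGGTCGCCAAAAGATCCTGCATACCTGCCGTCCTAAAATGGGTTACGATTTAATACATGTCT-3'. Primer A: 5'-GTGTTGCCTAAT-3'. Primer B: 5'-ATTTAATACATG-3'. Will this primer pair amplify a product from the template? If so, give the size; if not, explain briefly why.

Primer A (GTGTTGCCTAAT) matches the top strand at positions 59–70 (3' end points downstream).
Primer B (ATTTAATACATG) also matches the top strand directly, at positions 143–154 — its reverse complement CATGTATTAAAT is not present.
Both primers anneal to the bottom strand with 3' ends pointing the same way, so neither can prime synthesis back toward the other.

No product — both primers anneal to the same strand and extend in the same direction.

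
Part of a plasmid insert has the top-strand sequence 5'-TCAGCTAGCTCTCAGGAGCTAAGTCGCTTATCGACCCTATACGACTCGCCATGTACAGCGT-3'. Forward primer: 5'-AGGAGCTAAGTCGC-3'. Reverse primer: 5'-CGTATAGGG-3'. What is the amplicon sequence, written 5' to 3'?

Forward primer AGGAGCTAAGTCGC is found on the top strand at positions 14–27.
The reverse primer's reverse complement is CCCTATACG, which matches the template at positions 35–43.
The product is the template from position 14 through 43 (30 bp).

5'-AGGAGCTAAGTCGCTTATCGACCCTATACG-3'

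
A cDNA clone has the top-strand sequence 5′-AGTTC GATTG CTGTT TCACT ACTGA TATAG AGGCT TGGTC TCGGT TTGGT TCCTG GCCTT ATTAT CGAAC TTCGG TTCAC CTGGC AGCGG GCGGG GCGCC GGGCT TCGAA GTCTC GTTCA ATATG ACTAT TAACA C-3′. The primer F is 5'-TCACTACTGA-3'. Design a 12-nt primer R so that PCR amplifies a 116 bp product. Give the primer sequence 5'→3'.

The forward primer binds at positions 16–25, so a 116 bp product ends at position 16 + 116 − 1 = 131.
The reverse primer anneals to the top strand over positions 120–131, i.e. to AATATGACTATT.
Its sequence written 5'→3' is the reverse complement: AATAGTCATATT.

5'-AATAGTCATATT-3'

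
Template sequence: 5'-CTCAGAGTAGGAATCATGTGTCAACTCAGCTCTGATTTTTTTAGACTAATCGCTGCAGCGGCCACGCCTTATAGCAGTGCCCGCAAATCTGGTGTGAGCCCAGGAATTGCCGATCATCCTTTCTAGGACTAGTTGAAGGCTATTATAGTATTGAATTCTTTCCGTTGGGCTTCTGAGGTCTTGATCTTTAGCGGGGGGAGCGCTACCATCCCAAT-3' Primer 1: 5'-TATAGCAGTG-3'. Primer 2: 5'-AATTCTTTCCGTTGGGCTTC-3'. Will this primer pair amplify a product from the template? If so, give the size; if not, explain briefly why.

Primer 1 (TATAGCAGTG) matches the top strand at positions 70–79 (3' end points downstream).
Primer 2 (AATTCTTTCCGTTGGGCTTC) also matches the top strand directly, at positions 154–173 — its reverse complement GAAGCCCAACGGAAAGAATT is not present.
Both primers anneal to the bottom strand with 3' ends pointing the same way, so neither can prime synthesis back toward the other.

No product — both primers anneal to the same strand and extend in the same direction.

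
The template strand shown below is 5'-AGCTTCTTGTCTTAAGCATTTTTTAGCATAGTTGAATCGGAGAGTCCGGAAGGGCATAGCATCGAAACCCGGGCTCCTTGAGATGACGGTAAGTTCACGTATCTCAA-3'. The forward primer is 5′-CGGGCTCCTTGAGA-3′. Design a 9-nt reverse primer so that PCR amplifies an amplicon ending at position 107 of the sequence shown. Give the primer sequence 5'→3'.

The forward primer binds at positions 70–83; the product's 3' end on the top strand is position 107.
The reverse primer anneals to the top strand over positions 99–107, i.e. to GTATCTCAA.
Its sequence written 5'→3' is the reverse complement: TTGAGATAC.

5'-TTGAGATAC-3'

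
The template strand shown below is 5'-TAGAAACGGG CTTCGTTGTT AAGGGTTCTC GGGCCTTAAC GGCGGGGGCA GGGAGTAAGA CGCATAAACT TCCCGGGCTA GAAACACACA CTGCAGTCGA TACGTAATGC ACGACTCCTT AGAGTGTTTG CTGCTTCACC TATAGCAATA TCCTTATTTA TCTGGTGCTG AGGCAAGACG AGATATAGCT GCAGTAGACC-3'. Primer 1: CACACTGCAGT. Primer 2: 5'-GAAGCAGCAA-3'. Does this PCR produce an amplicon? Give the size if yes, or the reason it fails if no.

Yes — a 51 bp product.

Primer 1 (CACACTGCAGT) matches the top strand at positions 87–97; it acts as a forward primer.
Primer 2's reverse complement is TTGCTGCTTC, matching the top strand at positions 128–137; it acts as a reverse primer.
The 3' ends face each other across positions 87–137, giving a 51 bp product.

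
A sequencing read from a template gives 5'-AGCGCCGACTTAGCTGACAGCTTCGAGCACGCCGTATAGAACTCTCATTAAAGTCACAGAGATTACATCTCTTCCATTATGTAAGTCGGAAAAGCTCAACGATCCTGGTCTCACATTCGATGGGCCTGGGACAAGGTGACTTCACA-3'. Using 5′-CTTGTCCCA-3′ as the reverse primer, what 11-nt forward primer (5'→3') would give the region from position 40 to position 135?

5'-AACTCTCATTA-3'

The reverse primer's reverse complement TGGGACAAG matches the template at positions 127–135; the product starts at position 40.
The forward primer is identical to the top strand over positions 40–50: AACTCTCATTA.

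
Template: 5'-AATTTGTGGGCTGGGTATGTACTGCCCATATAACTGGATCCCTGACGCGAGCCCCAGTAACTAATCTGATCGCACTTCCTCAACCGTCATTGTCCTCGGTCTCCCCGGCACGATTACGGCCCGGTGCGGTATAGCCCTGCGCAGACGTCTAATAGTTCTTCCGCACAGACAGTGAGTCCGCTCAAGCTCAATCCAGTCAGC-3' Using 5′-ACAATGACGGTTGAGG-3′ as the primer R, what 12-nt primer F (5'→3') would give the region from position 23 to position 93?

The reverse primer's reverse complement CCTCAACCGTCATTGT matches the template at positions 78–93; the product starts at position 23.
The forward primer is identical to the top strand over positions 23–34: TGCCCATATAAC.

5'-TGCCCATATAAC-3'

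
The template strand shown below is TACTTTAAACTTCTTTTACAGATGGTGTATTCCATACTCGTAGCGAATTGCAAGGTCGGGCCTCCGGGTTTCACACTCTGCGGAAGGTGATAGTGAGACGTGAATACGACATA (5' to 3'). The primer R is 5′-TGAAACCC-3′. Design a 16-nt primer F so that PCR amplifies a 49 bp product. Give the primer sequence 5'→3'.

5'-GTGTATTCCATACTCG-3'

The reverse primer's reverse complement GGGTTTCA matches the template at positions 66–73, so the product ends at position 73.
A 49 bp product then starts at position 73 − 49 + 1 = 25.
The forward primer is identical to the top strand there: GTGTATTCCATACTCG.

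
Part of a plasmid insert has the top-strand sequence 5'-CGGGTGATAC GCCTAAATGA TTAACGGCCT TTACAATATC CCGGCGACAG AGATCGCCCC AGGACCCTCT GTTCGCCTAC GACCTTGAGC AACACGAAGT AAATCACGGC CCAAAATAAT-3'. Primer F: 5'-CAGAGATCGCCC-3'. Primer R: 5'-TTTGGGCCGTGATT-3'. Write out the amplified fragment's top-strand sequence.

The forward primer matches the template at positions 48–59.
Reverse complement of the reverse primer: AATCACGGCCCAAA. This occurs on the top strand at positions 102–115.
The product is the template from position 48 through 115 (68 bp).

5'-CAGAGATCGCCCCAGGACCCTCTGTTCGCCTACGACCTTGAGCAACACGAAGTAAATCACGGCCCAAA-3'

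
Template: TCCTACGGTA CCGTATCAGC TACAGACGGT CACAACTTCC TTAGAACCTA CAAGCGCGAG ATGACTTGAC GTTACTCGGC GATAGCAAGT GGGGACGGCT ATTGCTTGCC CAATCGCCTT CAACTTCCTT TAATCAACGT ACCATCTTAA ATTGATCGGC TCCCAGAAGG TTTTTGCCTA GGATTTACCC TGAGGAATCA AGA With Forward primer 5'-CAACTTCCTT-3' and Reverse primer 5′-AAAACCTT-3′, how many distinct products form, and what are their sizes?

The forward primer CAACTTCCTT matches the top strand at positions 33–42, 121–130.
The reverse primer's reverse complement is AAGGTTTT, matching at positions 167–174.
Each forward site pairs with the reverse site to give a product ending at position 174: sizes 142, 54 bp.

Two products: 142 bp, 54 bp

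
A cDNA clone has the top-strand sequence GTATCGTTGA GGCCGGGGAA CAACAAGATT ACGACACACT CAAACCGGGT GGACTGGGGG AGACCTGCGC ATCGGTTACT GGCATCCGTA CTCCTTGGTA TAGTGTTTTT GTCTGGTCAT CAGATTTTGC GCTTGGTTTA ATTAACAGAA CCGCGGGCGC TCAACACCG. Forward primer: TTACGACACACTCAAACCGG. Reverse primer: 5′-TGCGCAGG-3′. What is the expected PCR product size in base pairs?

Scanning the template, TTACGACACACTCAAACCGG occurs at positions 29–48; this primer anneals to the bottom strand there with its 3' end pointing downstream.
The reverse primer's reverse complement is CCTGCGCA, which matches the template at positions 64–71.
Product length = (reverse-primer end) − (forward-primer start) + 1 = 71 − 29 + 1 = 43 bp.

43 bp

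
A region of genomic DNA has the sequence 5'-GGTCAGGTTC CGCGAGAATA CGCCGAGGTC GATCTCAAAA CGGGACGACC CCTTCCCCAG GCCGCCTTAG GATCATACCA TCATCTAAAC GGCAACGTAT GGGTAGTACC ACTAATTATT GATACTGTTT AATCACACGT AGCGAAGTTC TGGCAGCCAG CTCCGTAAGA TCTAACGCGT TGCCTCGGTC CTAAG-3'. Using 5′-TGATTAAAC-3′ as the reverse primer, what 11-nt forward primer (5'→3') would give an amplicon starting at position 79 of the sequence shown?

The reverse primer's reverse complement GTTTAATCA matches the template at positions 127–135; the product starts at position 79.
The forward primer is identical to the top strand over positions 79–89: CATCATCTAAA.

5'-CATCATCTAAA-3'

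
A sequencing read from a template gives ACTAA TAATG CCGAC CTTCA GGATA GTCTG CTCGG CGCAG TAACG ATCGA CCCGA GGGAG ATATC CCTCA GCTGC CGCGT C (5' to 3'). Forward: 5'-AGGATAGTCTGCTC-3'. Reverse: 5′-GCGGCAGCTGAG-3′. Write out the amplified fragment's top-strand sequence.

Scanning the template, AGGATAGTCTGCTC occurs at positions 20–33; this primer anneals to the bottom strand there with its 3' end pointing downstream.
Reverse complement of the reverse primer: CTCAGCTGCCGC. This occurs on the top strand at positions 67–78.
The product is the template from position 20 through 78 (59 bp).

5'-AGGATAGTCTGCTCGGCGCAGTAACGATCGACCCGAGGGAGATATCCCTCAGCTGCCGC-3'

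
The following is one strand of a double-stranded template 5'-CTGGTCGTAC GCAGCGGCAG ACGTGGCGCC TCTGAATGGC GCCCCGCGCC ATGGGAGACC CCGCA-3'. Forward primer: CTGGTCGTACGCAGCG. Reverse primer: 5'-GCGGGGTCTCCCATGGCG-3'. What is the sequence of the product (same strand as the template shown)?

The forward primer matches the template at positions 1–16.
The reverse primer's reverse complement is CGCCATGGGAGACCCCGC, which matches the template at positions 47–64.
The product is the template from position 1 through 64 (64 bp).

5'-CTGGTCGTACGCAGCGGCAGACGTGGCGCCTCTGAATGGCGCCCCGCGCCATGGGAGACCCCGC-3'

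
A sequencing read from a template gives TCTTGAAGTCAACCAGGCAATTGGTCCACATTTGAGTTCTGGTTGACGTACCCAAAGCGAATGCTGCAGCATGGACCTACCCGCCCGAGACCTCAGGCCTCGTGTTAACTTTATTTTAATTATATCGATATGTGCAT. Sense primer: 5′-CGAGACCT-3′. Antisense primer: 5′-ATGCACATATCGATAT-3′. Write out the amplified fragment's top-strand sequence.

5'-CGAGACCTCAGGCCTCGTGTTAACTTTATTTTAATTATATCGATATGTGCAT-3'

Forward primer CGAGACCT is found on the top strand at positions 86–93.
The reverse primer's reverse complement is ATATCGATATGTGCAT, which matches the template at positions 122–137.
The product is the template from position 86 through 137 (52 bp).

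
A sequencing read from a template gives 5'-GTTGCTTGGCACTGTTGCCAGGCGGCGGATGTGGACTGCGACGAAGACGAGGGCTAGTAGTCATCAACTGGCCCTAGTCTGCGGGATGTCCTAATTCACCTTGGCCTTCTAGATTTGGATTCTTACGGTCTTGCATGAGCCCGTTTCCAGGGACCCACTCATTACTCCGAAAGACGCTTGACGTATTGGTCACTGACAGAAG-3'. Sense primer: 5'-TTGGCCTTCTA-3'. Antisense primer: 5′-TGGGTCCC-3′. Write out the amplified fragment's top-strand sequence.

5'-TTGGCCTTCTAGATTTGGATTCTTACGGTCTTGCATGAGCCCGTTTCCAGGGACCCA-3'

The forward primer matches the template at positions 101–111.
Reverse complement of the reverse primer: GGGACCCA. This occurs on the top strand at positions 150–157.
The product is the template from position 101 through 157 (57 bp).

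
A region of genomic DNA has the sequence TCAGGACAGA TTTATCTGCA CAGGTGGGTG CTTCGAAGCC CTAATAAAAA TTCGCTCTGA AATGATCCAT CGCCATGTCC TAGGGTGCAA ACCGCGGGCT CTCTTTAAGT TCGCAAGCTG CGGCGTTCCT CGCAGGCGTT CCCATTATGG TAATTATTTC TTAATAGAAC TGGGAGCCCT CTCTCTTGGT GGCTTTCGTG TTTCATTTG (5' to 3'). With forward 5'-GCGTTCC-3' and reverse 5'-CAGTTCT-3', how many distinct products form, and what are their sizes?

The forward primer GCGTTCC matches the top strand at positions 123–129, 136–142.
The reverse primer's reverse complement is AGAACTG, matching at positions 166–172.
Each forward site pairs with the reverse site to give a product ending at position 172: sizes 50, 37 bp.

Two products: 50 bp, 37 bp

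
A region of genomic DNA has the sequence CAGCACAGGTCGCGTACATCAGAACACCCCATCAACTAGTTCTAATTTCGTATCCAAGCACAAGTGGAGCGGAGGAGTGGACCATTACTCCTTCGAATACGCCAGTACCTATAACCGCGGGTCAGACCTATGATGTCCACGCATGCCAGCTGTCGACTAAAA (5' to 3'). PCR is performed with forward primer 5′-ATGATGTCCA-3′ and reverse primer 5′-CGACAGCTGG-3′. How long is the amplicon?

26 bp

Forward primer ATGATGTCCA is found on the top strand at positions 130–139.
Taking the reverse complement of CGACAGCTGG gives CCAGCTGTCG, found at positions 146–155 on the template; the primer anneals here to the top strand with its 3' end pointing upstream.
Amplicon spans positions 130–155: 26 bp.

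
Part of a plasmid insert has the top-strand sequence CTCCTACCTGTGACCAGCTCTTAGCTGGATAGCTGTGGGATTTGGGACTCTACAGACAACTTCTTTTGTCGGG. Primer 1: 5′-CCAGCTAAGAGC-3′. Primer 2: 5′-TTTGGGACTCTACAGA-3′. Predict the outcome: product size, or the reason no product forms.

No product — the primers' 3' ends point away from each other.

Primer 1 (CCAGCTAAGAGC) has reverse complement GCTCTTAGCTGG, which matches the top strand at positions 17–28; primer 1 anneals to the top strand there with its 3' end pointing upstream toward position 17.
Primer 2 (TTTGGGACTCTACAGA) matches the top strand directly at positions 41–56; it anneals to the bottom strand with its 3' end pointing downstream toward position 56.
The 3' ends diverge (primer 1 extends toward position 1, primer 2 toward position 73), so the primers never converge on a shared product.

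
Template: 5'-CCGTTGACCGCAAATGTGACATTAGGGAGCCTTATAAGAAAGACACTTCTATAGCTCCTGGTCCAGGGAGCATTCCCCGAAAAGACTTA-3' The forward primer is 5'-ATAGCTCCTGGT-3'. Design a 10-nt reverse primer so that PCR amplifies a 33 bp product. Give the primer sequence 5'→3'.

The forward primer binds at positions 51–62, so a 33 bp product ends at position 51 + 33 − 1 = 83.
The reverse primer anneals to the top strand over positions 74–83, i.e. to TCCCCGAAAA.
Its sequence written 5'→3' is the reverse complement: TTTTCGGGGA.

5'-TTTTCGGGGA-3'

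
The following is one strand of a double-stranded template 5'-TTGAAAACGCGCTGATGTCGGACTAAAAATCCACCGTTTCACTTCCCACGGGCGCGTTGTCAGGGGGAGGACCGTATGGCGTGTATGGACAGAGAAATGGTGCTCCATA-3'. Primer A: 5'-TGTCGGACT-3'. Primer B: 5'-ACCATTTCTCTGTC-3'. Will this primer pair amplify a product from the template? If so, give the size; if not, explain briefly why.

Yes — an 86 bp product.

Primer A (TGTCGGACT) matches the top strand at positions 16–24; it acts as a forward primer.
Primer B's reverse complement is GACAGAGAAATGGT, matching the top strand at positions 88–101; it acts as a reverse primer.
The 3' ends face each other across positions 16–101, giving an 86 bp product.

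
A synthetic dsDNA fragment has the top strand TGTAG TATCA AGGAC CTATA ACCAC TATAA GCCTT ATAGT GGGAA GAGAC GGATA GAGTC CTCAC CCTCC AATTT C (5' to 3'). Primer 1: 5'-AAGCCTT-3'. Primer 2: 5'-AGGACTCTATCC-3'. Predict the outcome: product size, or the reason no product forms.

Yes — a 34 bp product.

Primer 1 (AAGCCTT) matches the top strand at positions 29–35; it acts as a forward primer.
Primer 2's reverse complement is GGATAGAGTCCT, matching the top strand at positions 51–62; it acts as a reverse primer.
The 3' ends face each other across positions 29–62, giving a 34 bp product.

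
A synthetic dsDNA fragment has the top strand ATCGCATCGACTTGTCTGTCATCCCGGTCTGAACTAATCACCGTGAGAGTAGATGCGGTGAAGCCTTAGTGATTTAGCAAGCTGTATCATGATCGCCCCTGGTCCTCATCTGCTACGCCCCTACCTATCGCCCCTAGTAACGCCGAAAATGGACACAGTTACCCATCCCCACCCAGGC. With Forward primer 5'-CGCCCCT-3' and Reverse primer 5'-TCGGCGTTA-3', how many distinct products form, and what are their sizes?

The forward primer CGCCCCT matches the top strand at positions 94–100, 116–122, 129–135.
The reverse primer's reverse complement is TAACGCCGA, matching at positions 138–146.
Each forward site pairs with the reverse site to give a product ending at position 146: sizes 53, 31, 18 bp.

Three products: 53 bp, 31 bp, 18 bp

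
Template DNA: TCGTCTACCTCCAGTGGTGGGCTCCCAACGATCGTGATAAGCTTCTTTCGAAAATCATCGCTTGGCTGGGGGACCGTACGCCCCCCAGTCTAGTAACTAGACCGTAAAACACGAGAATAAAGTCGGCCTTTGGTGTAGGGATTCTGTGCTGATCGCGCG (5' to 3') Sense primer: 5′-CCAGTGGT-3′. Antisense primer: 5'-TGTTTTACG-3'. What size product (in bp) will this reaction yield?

Forward primer CCAGTGGT is found on the top strand at positions 11–18.
Taking the reverse complement of TGTTTTACG gives CGTAAAACA, found at positions 103–111 on the template; the primer anneals here to the top strand with its 3' end pointing upstream.
The product runs from position 11 to position 111, so its length is 111 − 11 + 1 = 101 bp.

101 bp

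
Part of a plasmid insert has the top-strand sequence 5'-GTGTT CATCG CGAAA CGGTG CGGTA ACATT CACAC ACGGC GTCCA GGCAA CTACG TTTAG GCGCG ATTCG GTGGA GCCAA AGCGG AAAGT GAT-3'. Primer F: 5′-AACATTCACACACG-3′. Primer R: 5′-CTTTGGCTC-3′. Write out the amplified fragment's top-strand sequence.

Forward primer AACATTCACACACG is found on the top strand at positions 25–38.
Taking the reverse complement of CTTTGGCTC gives GAGCCAAAG, found at positions 74–82 on the template; the primer anneals here to the top strand with its 3' end pointing upstream.
The product is the template from position 25 through 82 (58 bp).

5'-AACATTCACACACGGCGTCCAGGCAACTACGTTTAGGCGCGATTCGGTGGAGCCAAAG-3'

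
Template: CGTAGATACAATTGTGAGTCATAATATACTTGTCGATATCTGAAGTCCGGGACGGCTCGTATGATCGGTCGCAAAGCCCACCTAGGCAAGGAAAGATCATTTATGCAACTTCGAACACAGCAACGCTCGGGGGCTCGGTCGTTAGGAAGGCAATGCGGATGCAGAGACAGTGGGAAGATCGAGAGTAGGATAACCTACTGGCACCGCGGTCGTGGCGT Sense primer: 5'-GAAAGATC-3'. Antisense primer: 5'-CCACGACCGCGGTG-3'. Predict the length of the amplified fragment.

125 bp

Forward primer GAAAGATC is found on the top strand at positions 91–98.
Reverse complement of the reverse primer: CACCGCGGTCGTGG. This occurs on the top strand at positions 202–215.
The product runs from position 91 to position 215, so its length is 215 − 91 + 1 = 125 bp.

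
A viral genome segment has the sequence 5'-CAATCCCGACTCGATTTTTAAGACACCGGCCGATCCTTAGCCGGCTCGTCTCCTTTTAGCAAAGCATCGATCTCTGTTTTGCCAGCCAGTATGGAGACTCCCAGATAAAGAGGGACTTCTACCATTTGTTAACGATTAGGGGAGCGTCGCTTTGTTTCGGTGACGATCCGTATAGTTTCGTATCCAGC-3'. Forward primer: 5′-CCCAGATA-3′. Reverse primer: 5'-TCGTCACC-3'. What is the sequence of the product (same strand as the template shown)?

Forward primer CCCAGATA is found on the top strand at positions 100–107.
Reverse complement of the reverse primer: GGTGACGA. This occurs on the top strand at positions 159–166.
The product is the template from position 100 through 166 (67 bp).

5'-CCCAGATAAAGAGGGACTTCTACCATTTGTTAACGATTAGGGGAGCGTCGCTTTGTTTCGGTGACGA-3'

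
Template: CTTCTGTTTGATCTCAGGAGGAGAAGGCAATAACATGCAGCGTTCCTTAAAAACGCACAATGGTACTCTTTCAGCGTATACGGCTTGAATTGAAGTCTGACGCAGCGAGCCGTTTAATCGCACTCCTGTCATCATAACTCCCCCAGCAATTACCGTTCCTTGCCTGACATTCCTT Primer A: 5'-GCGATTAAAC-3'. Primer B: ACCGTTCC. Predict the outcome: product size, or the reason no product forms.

No product — the primers' 3' ends point away from each other.

Primer A (GCGATTAAAC) has reverse complement GTTTAATCGC, which matches the top strand at positions 112–121; primer A anneals to the top strand there with its 3' end pointing upstream toward position 112.
Primer B (ACCGTTCC) matches the top strand directly at positions 152–159; it anneals to the bottom strand with its 3' end pointing downstream toward position 159.
The 3' ends diverge (primer A extends toward position 1, primer B toward position 175), so the primers never converge on a shared product.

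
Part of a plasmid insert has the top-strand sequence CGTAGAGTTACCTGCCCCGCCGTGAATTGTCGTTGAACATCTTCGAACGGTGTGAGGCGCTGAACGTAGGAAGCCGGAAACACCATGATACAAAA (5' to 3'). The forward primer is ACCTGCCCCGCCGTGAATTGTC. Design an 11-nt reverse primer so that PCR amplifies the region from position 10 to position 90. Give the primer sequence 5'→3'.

The product's 3' end on the top strand is position 90.
The reverse primer anneals to the top strand over positions 80–90, i.e. to ACACCATGATA.
Its sequence written 5'→3' is the reverse complement: TATCATGGTGT.

5'-TATCATGGTGT-3'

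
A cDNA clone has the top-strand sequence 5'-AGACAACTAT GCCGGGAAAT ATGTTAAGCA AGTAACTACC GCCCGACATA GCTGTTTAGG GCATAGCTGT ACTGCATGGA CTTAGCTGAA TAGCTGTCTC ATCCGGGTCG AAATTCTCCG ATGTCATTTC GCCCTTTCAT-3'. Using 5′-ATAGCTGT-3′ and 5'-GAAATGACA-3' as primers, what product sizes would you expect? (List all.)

83 bp, 68 bp, 41 bp

The forward primer ATAGCTGT matches the top strand at positions 48–55, 63–70, 90–97.
The reverse primer's reverse complement is TGTCATTTC, matching at positions 122–130.
Each forward site pairs with the reverse site to give a product ending at position 130: sizes 83, 68, 41 bp.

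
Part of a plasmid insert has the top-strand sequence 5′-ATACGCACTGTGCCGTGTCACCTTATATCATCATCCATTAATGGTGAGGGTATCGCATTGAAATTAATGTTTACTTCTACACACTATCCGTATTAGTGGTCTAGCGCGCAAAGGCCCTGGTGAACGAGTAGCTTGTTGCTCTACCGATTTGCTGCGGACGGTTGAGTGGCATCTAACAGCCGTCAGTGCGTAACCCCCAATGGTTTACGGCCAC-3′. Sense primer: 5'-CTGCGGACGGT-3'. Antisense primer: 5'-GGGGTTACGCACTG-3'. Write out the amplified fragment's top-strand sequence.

Forward primer CTGCGGACGGT is found on the top strand at positions 152–162.
Reverse complement of the reverse primer: CAGTGCGTAACCCC. This occurs on the top strand at positions 184–197.
The product is the template from position 152 through 197 (46 bp).

5'-CTGCGGACGGTTGAGTGGCATCTAACAGCCGTCAGTGCGTAACCCC-3'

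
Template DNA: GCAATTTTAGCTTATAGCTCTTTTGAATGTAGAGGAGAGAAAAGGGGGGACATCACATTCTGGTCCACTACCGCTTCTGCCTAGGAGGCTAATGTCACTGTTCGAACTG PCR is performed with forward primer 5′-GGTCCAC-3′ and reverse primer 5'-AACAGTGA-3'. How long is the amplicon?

41 bp

The forward primer matches the template at positions 62–68.
Taking the reverse complement of AACAGTGA gives TCACTGTT, found at positions 95–102 on the template; the primer anneals here to the top strand with its 3' end pointing upstream.
The product runs from position 62 to position 102, so its length is 102 − 62 + 1 = 41 bp.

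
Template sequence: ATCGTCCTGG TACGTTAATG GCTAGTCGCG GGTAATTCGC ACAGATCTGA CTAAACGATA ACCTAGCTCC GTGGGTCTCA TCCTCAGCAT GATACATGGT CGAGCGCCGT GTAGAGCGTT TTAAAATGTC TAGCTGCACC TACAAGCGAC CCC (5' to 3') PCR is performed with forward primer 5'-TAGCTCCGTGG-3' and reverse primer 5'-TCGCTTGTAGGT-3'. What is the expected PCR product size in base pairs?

86 bp

Forward primer TAGCTCCGTGG is found on the top strand at positions 64–74.
Taking the reverse complement of TCGCTTGTAGGT gives ACCTACAAGCGA, found at positions 138–149 on the template; the primer anneals here to the top strand with its 3' end pointing upstream.
Product length = (reverse-primer end) − (forward-primer start) + 1 = 149 − 64 + 1 = 86 bp.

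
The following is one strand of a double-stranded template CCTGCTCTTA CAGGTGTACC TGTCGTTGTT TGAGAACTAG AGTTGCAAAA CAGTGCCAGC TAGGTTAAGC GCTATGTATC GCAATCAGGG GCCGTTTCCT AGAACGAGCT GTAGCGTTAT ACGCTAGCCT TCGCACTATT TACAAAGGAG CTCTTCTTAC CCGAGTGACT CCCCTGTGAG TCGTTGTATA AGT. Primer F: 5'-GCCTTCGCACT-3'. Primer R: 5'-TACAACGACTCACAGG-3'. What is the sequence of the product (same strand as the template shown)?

5'-GCCTTCGCACTATTTACAAAGGAGCTCTTCTTACCCGAGTGACTCCCCTGTGAGTCGTTGTA-3'

Scanning the template, GCCTTCGCACT occurs at positions 127–137; this primer anneals to the bottom strand there with its 3' end pointing downstream.
The reverse primer's reverse complement is CCTGTGAGTCGTTGTA, which matches the template at positions 173–188.
The product is the template from position 127 through 188 (62 bp).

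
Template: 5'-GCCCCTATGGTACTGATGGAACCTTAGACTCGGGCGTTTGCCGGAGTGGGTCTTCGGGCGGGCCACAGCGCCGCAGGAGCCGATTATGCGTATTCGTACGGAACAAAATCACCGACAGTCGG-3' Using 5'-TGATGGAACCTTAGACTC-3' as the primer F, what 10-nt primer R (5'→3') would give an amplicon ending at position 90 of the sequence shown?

5'-CGCATAATCG-3'

The forward primer binds at positions 14–31; the product's 3' end on the top strand is position 90.
The reverse primer anneals to the top strand over positions 81–90, i.e. to CGATTATGCG.
Its sequence written 5'→3' is the reverse complement: CGCATAATCG.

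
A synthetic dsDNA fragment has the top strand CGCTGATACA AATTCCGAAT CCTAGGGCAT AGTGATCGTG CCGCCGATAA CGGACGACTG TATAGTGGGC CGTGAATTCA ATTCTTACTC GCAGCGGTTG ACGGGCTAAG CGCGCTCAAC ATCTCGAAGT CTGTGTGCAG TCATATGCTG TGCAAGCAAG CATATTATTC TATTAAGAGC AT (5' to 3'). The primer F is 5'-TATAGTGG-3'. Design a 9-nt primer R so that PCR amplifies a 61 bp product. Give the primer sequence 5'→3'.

The forward primer binds at positions 61–68, so a 61 bp product ends at position 61 + 61 − 1 = 121.
The reverse primer anneals to the top strand over positions 113–121, i.e. to CGCTCAACA.
Its sequence written 5'→3' is the reverse complement: TGTTGAGCG.

5'-TGTTGAGCG-3'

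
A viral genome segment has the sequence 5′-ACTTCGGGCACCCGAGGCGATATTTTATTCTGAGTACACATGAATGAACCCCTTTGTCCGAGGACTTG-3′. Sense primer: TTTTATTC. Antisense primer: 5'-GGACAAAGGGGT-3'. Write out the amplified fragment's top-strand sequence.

5'-TTTTATTCTGAGTACACATGAATGAACCCCTTTGTCC-3'

Forward primer TTTTATTC is found on the top strand at positions 23–30.
Reverse complement of the reverse primer: ACCCCTTTGTCC. This occurs on the top strand at positions 48–59.
The product is the template from position 23 through 59 (37 bp).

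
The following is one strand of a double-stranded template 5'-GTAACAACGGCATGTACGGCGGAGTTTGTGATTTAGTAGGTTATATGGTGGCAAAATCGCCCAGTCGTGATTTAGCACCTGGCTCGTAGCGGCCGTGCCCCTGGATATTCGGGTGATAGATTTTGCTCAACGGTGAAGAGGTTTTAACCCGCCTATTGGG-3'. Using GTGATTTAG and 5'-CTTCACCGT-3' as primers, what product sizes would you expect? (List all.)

111 bp, 72 bp

The forward primer GTGATTTAG matches the top strand at positions 28–36, 67–75.
The reverse primer's reverse complement is ACGGTGAAG, matching at positions 130–138.
Each forward site pairs with the reverse site to give a product ending at position 138: sizes 111, 72 bp.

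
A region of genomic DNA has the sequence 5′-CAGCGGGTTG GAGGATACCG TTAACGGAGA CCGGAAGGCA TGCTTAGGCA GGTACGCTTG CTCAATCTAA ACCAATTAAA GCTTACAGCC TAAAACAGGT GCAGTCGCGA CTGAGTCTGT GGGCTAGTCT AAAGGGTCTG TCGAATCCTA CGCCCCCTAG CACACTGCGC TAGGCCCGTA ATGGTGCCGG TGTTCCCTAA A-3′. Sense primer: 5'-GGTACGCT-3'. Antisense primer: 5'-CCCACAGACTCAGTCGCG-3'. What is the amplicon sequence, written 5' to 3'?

Forward primer GGTACGCT is found on the top strand at positions 51–58.
Reverse complement of the reverse primer: CGCGACTGAGTCTGTGGG. This occurs on the top strand at positions 106–123.
The product is the template from position 51 through 123 (73 bp).

5'-GGTACGCTTGCTCAATCTAAACCAATTAAAGCTTACAGCCTAAAACAGGTGCAGTCGCGACTGAGTCTGTGGG-3'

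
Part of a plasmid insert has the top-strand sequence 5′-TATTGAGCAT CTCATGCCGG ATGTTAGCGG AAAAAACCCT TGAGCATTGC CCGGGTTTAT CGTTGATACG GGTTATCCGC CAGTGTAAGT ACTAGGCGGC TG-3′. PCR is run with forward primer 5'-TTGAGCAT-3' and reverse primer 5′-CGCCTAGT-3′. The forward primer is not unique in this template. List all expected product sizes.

The forward primer TTGAGCAT matches the top strand at positions 3–10, 40–47.
The reverse primer's reverse complement is ACTAGGCG, matching at positions 91–98.
Each forward site pairs with the reverse site to give a product ending at position 98: sizes 96, 59 bp.

96 bp, 59 bp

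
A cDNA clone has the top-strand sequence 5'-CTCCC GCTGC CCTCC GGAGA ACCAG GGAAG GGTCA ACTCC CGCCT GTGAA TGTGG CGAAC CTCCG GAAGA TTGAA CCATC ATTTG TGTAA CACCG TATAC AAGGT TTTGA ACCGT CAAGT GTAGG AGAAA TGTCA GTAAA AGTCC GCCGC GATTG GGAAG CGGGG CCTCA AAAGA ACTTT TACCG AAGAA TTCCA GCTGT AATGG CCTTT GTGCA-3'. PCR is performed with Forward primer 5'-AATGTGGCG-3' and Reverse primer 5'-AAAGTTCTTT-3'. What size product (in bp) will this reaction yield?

132 bp

Scanning the template, AATGTGGCG occurs at positions 49–57; this primer anneals to the bottom strand there with its 3' end pointing downstream.
The reverse primer's reverse complement is AAAGAACTTT, which matches the template at positions 171–180.
Product length = (reverse-primer end) − (forward-primer start) + 1 = 180 − 49 + 1 = 132 bp.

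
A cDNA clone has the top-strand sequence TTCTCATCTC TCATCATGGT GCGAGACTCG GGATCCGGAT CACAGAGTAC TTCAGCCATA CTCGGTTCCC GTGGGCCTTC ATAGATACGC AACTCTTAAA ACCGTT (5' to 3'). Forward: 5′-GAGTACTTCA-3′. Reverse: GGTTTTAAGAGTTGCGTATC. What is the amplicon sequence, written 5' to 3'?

Forward primer GAGTACTTCA is found on the top strand at positions 45–54.
The reverse primer's reverse complement is GATACGCAACTCTTAAAACC, which matches the template at positions 84–103.
The product is the template from position 45 through 103 (59 bp).

5'-GAGTACTTCAGCCATACTCGGTTCCCGTGGGCCTTCATAGATACGCAACTCTTAAAACC-3'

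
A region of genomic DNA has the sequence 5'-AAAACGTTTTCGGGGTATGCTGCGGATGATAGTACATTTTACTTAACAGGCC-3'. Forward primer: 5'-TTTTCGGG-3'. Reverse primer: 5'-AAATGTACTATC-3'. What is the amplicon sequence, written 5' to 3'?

5'-TTTTCGGGGTATGCTGCGGATGATAGTACATTT-3'

The forward primer matches the template at positions 7–14.
The reverse primer's reverse complement is GATAGTACATTT, which matches the template at positions 28–39.
The product is the template from position 7 through 39 (33 bp).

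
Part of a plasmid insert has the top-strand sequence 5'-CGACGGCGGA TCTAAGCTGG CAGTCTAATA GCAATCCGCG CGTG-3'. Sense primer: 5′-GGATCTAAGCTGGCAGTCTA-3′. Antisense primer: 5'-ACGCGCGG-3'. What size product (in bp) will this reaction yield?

Forward primer GGATCTAAGCTGGCAGTCTA is found on the top strand at positions 8–27.
Taking the reverse complement of ACGCGCGG gives CCGCGCGT, found at positions 36–43 on the template; the primer anneals here to the top strand with its 3' end pointing upstream.
Product length = (reverse-primer end) − (forward-primer start) + 1 = 43 − 8 + 1 = 36 bp.

36 bp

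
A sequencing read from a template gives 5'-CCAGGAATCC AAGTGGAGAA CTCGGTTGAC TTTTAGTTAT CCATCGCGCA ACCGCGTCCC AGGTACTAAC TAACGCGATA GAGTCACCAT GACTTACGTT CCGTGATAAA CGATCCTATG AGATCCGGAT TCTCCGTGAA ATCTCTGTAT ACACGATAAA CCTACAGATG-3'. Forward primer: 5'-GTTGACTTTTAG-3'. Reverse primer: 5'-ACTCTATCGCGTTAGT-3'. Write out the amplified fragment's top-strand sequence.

5'-GTTGACTTTTAGTTATCCATCGCGCAACCGCGTCCCAGGTACTAACTAACGCGATAGAGT-3'

Scanning the template, GTTGACTTTTAG occurs at positions 25–36; this primer anneals to the bottom strand there with its 3' end pointing downstream.
Reverse complement of the reverse primer: ACTAACGCGATAGAGT. This occurs on the top strand at positions 69–84.
The product is the template from position 25 through 84 (60 bp).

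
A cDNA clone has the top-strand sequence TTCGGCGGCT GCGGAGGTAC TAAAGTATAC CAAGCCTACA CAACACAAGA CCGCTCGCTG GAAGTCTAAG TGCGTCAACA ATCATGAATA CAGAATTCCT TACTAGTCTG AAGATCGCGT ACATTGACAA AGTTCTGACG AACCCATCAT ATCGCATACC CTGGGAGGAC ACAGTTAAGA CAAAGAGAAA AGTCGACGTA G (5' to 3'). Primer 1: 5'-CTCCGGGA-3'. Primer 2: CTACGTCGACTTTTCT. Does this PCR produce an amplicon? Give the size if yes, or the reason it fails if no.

Primer 1 (CTCCGGGA) does not match the top strand, and its reverse complement TCCCGGAG does not match either.
With no annealing site for primer 1, no amplification occurs.

No product — primer 1 has no binding site in the template.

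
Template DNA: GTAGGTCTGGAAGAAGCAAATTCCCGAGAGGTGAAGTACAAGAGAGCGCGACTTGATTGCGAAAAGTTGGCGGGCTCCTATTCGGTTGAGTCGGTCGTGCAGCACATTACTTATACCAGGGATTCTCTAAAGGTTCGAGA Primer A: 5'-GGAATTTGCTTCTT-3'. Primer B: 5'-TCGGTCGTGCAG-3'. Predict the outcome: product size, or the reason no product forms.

Primer A (GGAATTTGCTTCTT) has reverse complement AAGAAGCAAATTCC, which matches the top strand at positions 11–24; primer A anneals to the top strand there with its 3' end pointing upstream toward position 11.
Primer B (TCGGTCGTGCAG) matches the top strand directly at positions 91–102; it anneals to the bottom strand with its 3' end pointing downstream toward position 102.
The 3' ends diverge (primer A extends toward position 1, primer B toward position 140), so the primers never converge on a shared product.

No product — the primers' 3' ends point away from each other.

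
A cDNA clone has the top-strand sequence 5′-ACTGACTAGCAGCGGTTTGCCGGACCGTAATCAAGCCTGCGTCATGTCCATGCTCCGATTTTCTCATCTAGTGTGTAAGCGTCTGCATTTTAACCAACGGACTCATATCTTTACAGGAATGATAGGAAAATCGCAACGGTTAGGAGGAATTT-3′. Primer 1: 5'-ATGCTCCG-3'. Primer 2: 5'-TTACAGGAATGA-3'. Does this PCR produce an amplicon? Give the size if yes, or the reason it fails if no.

Primer 1 (ATGCTCCG) matches the top strand at positions 50–57 (3' end points downstream).
Primer 2 (TTACAGGAATGA) also matches the top strand directly, at positions 111–122 — its reverse complement TCATTCCTGTAA is not present.
Both primers anneal to the bottom strand with 3' ends pointing the same way, so neither can prime synthesis back toward the other.

No product — both primers anneal to the same strand and extend in the same direction.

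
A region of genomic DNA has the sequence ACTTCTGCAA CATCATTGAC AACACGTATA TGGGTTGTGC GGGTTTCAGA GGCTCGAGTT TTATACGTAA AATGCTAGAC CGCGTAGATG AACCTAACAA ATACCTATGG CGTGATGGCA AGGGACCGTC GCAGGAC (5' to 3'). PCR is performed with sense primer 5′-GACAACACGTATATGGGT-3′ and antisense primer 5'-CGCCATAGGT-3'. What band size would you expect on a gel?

The forward primer matches the template at positions 18–35.
The reverse primer's reverse complement is ACCTATGGCG, which matches the template at positions 103–112.
The product runs from position 18 to position 112, so its length is 112 − 18 + 1 = 95 bp.

95 bp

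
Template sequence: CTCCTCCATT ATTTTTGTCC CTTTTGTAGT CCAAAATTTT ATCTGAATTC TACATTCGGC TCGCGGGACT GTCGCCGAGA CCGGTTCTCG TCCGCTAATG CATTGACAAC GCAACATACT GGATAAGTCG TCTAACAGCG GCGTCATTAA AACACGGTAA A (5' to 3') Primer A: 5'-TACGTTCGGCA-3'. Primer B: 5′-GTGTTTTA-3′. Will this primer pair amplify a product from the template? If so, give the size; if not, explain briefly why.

No product — primer A has no binding site in the template.

Primer A (TACGTTCGGCA) does not match the top strand, and its reverse complement TGCCGAACGTA does not match either.
With no annealing site for primer A, no amplification occurs.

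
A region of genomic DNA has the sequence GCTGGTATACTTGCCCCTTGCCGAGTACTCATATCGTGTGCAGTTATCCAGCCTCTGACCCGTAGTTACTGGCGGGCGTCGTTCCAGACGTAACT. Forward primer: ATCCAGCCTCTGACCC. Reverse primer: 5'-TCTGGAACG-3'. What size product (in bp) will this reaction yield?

43 bp

The forward primer matches the template at positions 46–61.
Taking the reverse complement of TCTGGAACG gives CGTTCCAGA, found at positions 80–88 on the template; the primer anneals here to the top strand with its 3' end pointing upstream.
Amplicon spans positions 46–88: 43 bp.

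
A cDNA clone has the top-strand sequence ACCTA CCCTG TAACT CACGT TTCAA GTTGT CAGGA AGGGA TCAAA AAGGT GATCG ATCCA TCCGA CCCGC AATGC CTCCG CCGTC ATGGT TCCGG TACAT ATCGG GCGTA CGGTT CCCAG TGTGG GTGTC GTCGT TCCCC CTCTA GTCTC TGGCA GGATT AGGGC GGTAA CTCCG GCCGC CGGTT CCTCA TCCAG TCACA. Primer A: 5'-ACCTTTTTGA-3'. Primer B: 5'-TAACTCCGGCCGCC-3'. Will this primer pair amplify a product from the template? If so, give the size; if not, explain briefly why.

No product — the primers' 3' ends point away from each other.

Primer A (ACCTTTTTGA) has reverse complement TCAAAAAGGT, which matches the top strand at positions 41–50; primer A anneals to the top strand there with its 3' end pointing upstream toward position 41.
Primer B (TAACTCCGGCCGCC) matches the top strand directly at positions 168–181; it anneals to the bottom strand with its 3' end pointing downstream toward position 181.
The 3' ends diverge (primer A extends toward position 1, primer B toward position 200), so the primers never converge on a shared product.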